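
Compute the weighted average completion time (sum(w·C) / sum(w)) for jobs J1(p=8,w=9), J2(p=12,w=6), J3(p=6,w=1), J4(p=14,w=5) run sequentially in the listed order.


Completion times:
  J1: C=8, w×C=9×8=72
  J2: C=20, w×C=6×20=120
  J3: C=26, w×C=1×26=26
  J4: C=40, w×C=5×40=200
Sum w×C = 418
Sum w = 21
Weighted avg = 418/21
= 19.90


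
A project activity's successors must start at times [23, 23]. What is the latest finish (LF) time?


LF = min of all successor start times
Successors start at: [23, 23]
LF = min(23, 23)
= 23


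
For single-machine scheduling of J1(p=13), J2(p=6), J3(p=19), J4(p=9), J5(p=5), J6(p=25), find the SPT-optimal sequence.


SPT: sort by shortest processing time
  J5: p=5
  J2: p=6
  J4: p=9
  J1: p=13
  J3: p=19
  J6: p=25
Order: J5 → J2 → J4 → J1 → J3 → J6


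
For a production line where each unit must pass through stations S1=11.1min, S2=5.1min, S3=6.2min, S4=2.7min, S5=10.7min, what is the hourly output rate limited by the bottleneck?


Bottleneck = longest station time
Station times: [11.1, 5.1, 6.2, 2.7, 10.7]
Max = 11.1 min
Rate = 60 / 11.1
= 5.41 units/hour (bottleneck: 11.1min)


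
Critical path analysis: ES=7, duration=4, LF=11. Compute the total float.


EF = ES + duration = 7 + 4 = 11
LS = LF - duration = 11 - 4 = 7
Total Float = LF - EF = 11 - 11
(or LS - ES = 7 - 7)
= 0


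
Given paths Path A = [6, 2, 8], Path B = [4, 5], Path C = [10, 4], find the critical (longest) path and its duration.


Path A: 6 + 2 + 8 = 16
Path B: 4 + 5 = 9
Path C: 10 + 4 = 14
Critical path = longest = max(16, 9, 14)
= 16 (Path A)


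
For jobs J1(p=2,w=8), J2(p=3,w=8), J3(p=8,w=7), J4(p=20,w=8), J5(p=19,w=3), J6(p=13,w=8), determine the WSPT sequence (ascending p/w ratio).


WSPT (Smith's rule): sort by p/w ascending
  J1: p/w = 2/8 = 0.250
  J2: p/w = 3/8 = 0.375
  J3: p/w = 8/7 = 1.143
  J6: p/w = 13/8 = 1.625
  J4: p/w = 20/8 = 2.500
  J5: p/w = 19/3 = 6.333
Order: J1 → J2 → J3 → J6 → J4 → J5


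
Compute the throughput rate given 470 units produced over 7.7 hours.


Throughput = units / time
= 470 / 7.7
= 61.0 units/hour


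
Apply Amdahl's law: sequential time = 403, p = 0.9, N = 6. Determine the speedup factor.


Amdahl's law: T_p = T × ((1-p) + p/N)
= 403 × ((1-0.9) + 0.9/6)
= 403 × (0.10 + 0.1500)
= 403 × 0.2500
= 100.75
Speedup = 403/100.75
= 4.00×


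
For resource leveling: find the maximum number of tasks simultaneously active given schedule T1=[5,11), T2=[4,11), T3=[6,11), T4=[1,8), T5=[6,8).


Check each time point for overlaps:
  t=6: 5 tasks active (T1, T2, T3, T4, T5)
Max concurrent = 5


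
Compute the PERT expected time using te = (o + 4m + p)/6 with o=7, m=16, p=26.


te = (o + 4m + p) / 6
= (7 + 4×16 + 26) / 6
= (7 + 64 + 26) / 6
= 97 / 6
= 16.17


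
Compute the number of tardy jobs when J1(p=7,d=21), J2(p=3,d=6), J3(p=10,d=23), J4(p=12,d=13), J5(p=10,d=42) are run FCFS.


Completion vs due date:
  J1: C=7, d=21 → on time
  J2: C=10, d=6 → TARDY
  J3: C=20, d=23 → on time
  J4: C=32, d=13 → TARDY
  J5: C=42, d=42 → on time
Tardy jobs: J2, J4
Count = 2


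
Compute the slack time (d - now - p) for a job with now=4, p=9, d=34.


Slack = due - current_time - processing
= 34 - 4 - 9
= 21


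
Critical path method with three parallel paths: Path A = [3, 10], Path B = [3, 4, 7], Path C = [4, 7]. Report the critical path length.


Path A: 3 + 10 = 13
Path B: 3 + 4 + 7 = 14
Path C: 4 + 7 = 11
Critical path = longest = max(13, 14, 11)
= 14 (Path B)


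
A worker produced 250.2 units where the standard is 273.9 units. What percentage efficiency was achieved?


Efficiency = (actual / standard) × 100
= (250.2 / 273.9) × 100
= 91.3%


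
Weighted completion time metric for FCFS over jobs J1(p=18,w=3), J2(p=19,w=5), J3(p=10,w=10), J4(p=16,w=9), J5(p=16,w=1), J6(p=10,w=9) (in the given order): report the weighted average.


Completion times:
  J1: C=18, w×C=3×18=54
  J2: C=37, w×C=5×37=185
  J3: C=47, w×C=10×47=470
  J4: C=63, w×C=9×63=567
  J5: C=79, w×C=1×79=79
  J6: C=89, w×C=9×89=801
Sum w×C = 2156
Sum w = 37
Weighted avg = 2156/37
= 58.27


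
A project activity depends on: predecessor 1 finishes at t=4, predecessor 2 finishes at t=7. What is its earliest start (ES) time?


ES = max of all predecessor completion times
Predecessors: [4, 7]
ES = max(4, 7)
= 7


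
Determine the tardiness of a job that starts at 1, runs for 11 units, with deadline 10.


Completion = start + processing = 1 + 11 = 12
Tardiness = max(0, C - d) = max(0, 12 - 10)
= max(0, 2)
= 2


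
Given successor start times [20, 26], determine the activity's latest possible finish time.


LF = min of all successor start times
Successors start at: [20, 26]
LF = min(20, 26)
= 20


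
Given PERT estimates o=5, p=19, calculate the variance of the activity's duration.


σ² = ((p - o) / 6)² = (p - o)² / 36
= (19 - 5)² / 36
= 14² / 36
= 196 / 36
= 5.4444


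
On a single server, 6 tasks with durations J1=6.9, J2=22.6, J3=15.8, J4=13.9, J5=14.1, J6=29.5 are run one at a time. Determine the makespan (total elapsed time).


Sequential makespan: sum all processing times
= 6.9 + 22.6 + 15.8 + 13.9 + 14.1 + 29.5
= 102.8 time units


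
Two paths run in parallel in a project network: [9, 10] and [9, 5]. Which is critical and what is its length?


Path A: 9 + 10 = 19
Path B: 9 + 5 = 14
Critical path = longest = max(19, 14)
= 19 (Path A)


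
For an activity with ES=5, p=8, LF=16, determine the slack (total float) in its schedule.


EF = ES + duration = 5 + 8 = 13
LS = LF - duration = 16 - 8 = 8
Total Float = LF - EF = 16 - 13
(or LS - ES = 8 - 5)
= 3


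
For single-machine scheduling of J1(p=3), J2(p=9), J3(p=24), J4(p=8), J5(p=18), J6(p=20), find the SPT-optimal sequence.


SPT: sort by shortest processing time
  J1: p=3
  J4: p=8
  J2: p=9
  J5: p=18
  J6: p=20
  J3: p=24
Order: J1 → J4 → J2 → J5 → J6 → J3


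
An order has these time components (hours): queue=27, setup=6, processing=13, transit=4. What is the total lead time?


Lead time = queue + setup + processing + transit
= 27 + 6 + 13 + 4
= 50 hours


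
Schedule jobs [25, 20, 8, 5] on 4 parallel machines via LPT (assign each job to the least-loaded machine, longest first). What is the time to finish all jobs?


Jobs (LPT sorted): [25, 20, 8, 5]
Machines: 4
  J=25 → Machine 1 (load: 0+25=25)
  J=20 → Machine 2 (load: 0+20=20)
  J=8 → Machine 3 (load: 0+8=8)
  J=5 → Machine 4 (load: 0+5=5)
Machine loads: [25, 20, 8, 5]
Makespan = max = 25 time units


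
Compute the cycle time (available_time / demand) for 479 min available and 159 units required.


Cycle time = available time / demand
= 479 / 159
= 3.01 min/unit


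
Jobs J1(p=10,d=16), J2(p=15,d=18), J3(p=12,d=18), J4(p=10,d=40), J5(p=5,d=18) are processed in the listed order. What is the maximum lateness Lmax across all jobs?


Lateness per job (L = C - d):
  J1: C=10, d=16, L=-6
  J2: C=25, d=18, L=7
  J3: C=37, d=18, L=19
  J4: C=47, d=40, L=7
  J5: C=52, d=18, L=34
Lmax = max(-6, 7, 19, 7, 34)
= 34


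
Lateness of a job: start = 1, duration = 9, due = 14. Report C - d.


Completion = 1 + 9 = 10
Lateness = C - d = 10 - 14
= -4


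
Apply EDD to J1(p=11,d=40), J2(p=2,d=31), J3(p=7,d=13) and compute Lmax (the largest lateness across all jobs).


EDD order: J3 → J2 → J1
Completion and lateness:
  J3: C=7, d=13, L=7-13=-6
  J2: C=9, d=31, L=9-31=-22
  J1: C=20, d=40, L=20-40=-20
Lmax = max(-6, -22, -20)
= -6


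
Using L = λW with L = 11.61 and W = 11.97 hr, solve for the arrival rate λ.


Little's law: L = λW → λ = L / W
= 11.61 / 11.97
= 0.97 per hour


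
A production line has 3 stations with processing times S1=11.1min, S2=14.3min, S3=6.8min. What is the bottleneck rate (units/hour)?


Bottleneck = longest station time
Station times: [11.1, 14.3, 6.8]
Max = 14.3 min
Rate = 60 / 14.3
= 4.20 units/hour (bottleneck: 14.3min)


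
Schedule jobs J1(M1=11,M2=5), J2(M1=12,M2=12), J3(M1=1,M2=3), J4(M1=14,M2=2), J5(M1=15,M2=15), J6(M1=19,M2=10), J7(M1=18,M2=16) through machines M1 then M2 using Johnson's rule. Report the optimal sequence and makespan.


Johnson's rule:
Group 1 (M1≤M2, sort by M1): ['J3', 'J2', 'J5']
Group 2 (M1>M2, sort desc M2): ['J7', 'J6', 'J1', 'J4']
Sequence: J3 → J2 → J5 → J7 → J6 → J1 → J4
Makespan calculation:
  J3: M1 done=1, M2 done=4
  J2: M1 done=13, M2 done=25
  J5: M1 done=28, M2 done=43
  J7: M1 done=46, M2 done=62
  J6: M1 done=65, M2 done=75
  J1: M1 done=76, M2 done=81
  J4: M1 done=90, M2 done=92
= Sequence: J3 → J2 → J5 → J7 → J6 → J1 → J4, Makespan: 92


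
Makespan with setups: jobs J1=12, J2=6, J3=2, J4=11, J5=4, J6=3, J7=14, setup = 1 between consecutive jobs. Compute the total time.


Makespan = Σ processing + (n-1) × setup
= (12 + 6 + 2 + 11 + 4 + 3 + 14) + (7-1)×1
= 52 + 6
= 58 time units


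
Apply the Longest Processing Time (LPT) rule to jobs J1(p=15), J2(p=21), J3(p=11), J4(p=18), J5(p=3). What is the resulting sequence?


LPT: sort by longest processing time first
  J2: p=21
  J4: p=18
  J1: p=15
  J3: p=11
  J5: p=3
Order: J2 → J4 → J1 → J3 → J5


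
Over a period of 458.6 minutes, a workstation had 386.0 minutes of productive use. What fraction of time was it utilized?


Utilization = busy / total × 100
= 386.0 / 458.6 × 100
= 84.2%


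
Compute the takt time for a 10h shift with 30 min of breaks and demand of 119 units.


Available = 10×60 - 30 = 570 min
Takt time = 570 / 119
= 4.79 min/unit


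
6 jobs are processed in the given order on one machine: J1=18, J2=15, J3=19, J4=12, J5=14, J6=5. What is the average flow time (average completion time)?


Completion times:
  J1: completes at 18
  J2: completes at 33
  J3: completes at 52
  J4: completes at 64
  J5: completes at 78
  J6: completes at 83
Sum = 328
Average = 328/6
= 54.67


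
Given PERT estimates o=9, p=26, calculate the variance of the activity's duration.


σ² = ((p - o) / 6)² = (p - o)² / 36
= (26 - 9)² / 36
= 17² / 36
= 289 / 36
= 8.0278


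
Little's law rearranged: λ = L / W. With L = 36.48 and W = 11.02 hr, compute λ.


Little's law: L = λW → λ = L / W
= 36.48 / 11.02
= 3.31 per hour


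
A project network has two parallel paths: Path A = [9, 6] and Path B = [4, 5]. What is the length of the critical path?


Path A: 9 + 6 = 15
Path B: 4 + 5 = 9
Critical path = longest = max(15, 9)
= 15 (Path A)


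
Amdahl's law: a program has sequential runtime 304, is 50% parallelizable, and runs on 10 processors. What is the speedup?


Amdahl's law: T_p = T × ((1-p) + p/N)
= 304 × ((1-0.5) + 0.5/10)
= 304 × (0.50 + 0.0500)
= 304 × 0.5500
= 167.20
Speedup = 304/167.20
= 1.82×


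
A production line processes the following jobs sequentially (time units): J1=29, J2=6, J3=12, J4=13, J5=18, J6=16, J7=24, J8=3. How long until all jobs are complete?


Sequential makespan: sum all processing times
= 29 + 6 + 12 + 13 + 18 + 16 + 24 + 3
= 121 time units


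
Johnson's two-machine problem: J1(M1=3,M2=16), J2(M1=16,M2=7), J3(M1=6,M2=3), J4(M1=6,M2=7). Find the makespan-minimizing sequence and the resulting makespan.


Johnson's rule:
Group 1 (M1≤M2, sort by M1): ['J1', 'J4']
Group 2 (M1>M2, sort desc M2): ['J2', 'J3']
Sequence: J1 → J4 → J2 → J3
Makespan calculation:
  J1: M1 done=3, M2 done=19
  J4: M1 done=9, M2 done=26
  J2: M1 done=25, M2 done=33
  J3: M1 done=31, M2 done=36
= Sequence: J1 → J4 → J2 → J3, Makespan: 36


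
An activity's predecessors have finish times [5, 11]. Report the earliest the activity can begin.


ES = max of all predecessor completion times
Predecessors: [5, 11]
ES = max(5, 11)
= 11


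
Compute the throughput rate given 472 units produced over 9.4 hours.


Throughput = units / time
= 472 / 9.4
= 50.2 units/hour


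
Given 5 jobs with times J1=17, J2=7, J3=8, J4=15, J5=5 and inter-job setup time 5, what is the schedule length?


Makespan = Σ processing + (n-1) × setup
= (17 + 7 + 8 + 15 + 5) + (5-1)×5
= 52 + 20
= 72 time units


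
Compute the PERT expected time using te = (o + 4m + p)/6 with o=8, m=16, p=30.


te = (o + 4m + p) / 6
= (8 + 4×16 + 30) / 6
= (8 + 64 + 30) / 6
= 102 / 6
= 17.00


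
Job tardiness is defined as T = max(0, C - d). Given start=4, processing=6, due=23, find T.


Completion = start + processing = 4 + 6 = 10
Tardiness = max(0, C - d) = max(0, 10 - 23)
= max(0, -13)
= 0


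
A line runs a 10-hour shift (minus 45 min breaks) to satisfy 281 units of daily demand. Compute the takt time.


Available = 10×60 - 45 = 555 min
Takt time = 555 / 281
= 1.98 min/unit


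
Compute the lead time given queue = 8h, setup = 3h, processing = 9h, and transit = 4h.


Lead time = queue + setup + processing + transit
= 8 + 3 + 9 + 4
= 24 hours


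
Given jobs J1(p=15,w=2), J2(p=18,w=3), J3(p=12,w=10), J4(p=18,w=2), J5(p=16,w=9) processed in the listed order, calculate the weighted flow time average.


Completion times:
  J1: C=15, w×C=2×15=30
  J2: C=33, w×C=3×33=99
  J3: C=45, w×C=10×45=450
  J4: C=63, w×C=2×63=126
  J5: C=79, w×C=9×79=711
Sum w×C = 1416
Sum w = 26
Weighted avg = 1416/26
= 54.46


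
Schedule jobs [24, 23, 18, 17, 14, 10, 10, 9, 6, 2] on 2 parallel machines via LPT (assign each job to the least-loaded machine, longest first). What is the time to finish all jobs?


Jobs (LPT sorted): [24, 23, 18, 17, 14, 10, 10, 9, 6, 2]
Machines: 2
  J=24 → Machine 1 (load: 0+24=24)
  J=23 → Machine 2 (load: 0+23=23)
  J=18 → Machine 2 (load: 23+18=41)
  J=17 → Machine 1 (load: 24+17=41)
  J=14 → Machine 1 (load: 41+14=55)
  J=10 → Machine 2 (load: 41+10=51)
  J=10 → Machine 2 (load: 51+10=61)
  J=9 → Machine 1 (load: 55+9=64)
  J=6 → Machine 2 (load: 61+6=67)
  J=2 → Machine 1 (load: 64+2=66)
Machine loads: [66, 67]
Makespan = max = 67 time units


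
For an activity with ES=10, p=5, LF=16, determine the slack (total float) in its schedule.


EF = ES + duration = 10 + 5 = 15
LS = LF - duration = 16 - 5 = 11
Total Float = LF - EF = 16 - 15
(or LS - ES = 11 - 10)
= 1


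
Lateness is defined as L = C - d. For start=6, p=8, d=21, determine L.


Completion = 6 + 8 = 14
Lateness = C - d = 14 - 21
= -7


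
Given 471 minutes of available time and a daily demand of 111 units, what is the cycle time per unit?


Cycle time = available time / demand
= 471 / 111
= 4.24 min/unit


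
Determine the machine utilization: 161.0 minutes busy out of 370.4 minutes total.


Utilization = busy / total × 100
= 161.0 / 370.4 × 100
= 43.5%


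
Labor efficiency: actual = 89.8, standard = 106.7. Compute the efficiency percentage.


Efficiency = (actual / standard) × 100
= (89.8 / 106.7) × 100
= 84.2%


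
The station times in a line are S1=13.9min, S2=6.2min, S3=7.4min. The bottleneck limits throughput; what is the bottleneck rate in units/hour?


Bottleneck = longest station time
Station times: [13.9, 6.2, 7.4]
Max = 13.9 min
Rate = 60 / 13.9
= 4.32 units/hour (bottleneck: 13.9min)


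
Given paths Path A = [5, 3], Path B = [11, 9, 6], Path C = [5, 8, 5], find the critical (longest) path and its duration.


Path A: 5 + 3 = 8
Path B: 11 + 9 + 6 = 26
Path C: 5 + 8 + 5 = 18
Critical path = longest = max(8, 26, 18)
= 26 (Path B)


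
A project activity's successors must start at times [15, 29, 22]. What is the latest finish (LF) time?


LF = min of all successor start times
Successors start at: [15, 29, 22]
LF = min(15, 29, 22)
= 15


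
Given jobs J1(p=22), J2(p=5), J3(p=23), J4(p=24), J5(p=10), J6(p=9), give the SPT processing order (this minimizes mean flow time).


SPT: sort by shortest processing time
  J2: p=5
  J6: p=9
  J5: p=10
  J1: p=22
  J3: p=23
  J4: p=24
Order: J2 → J6 → J5 → J1 → J3 → J4


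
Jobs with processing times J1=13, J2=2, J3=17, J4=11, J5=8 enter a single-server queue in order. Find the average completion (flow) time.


Completion times:
  J1: completes at 13
  J2: completes at 15
  J3: completes at 32
  J4: completes at 43
  J5: completes at 51
Sum = 154
Average = 154/5
= 30.80


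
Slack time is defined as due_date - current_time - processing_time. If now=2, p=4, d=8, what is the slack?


Slack = due - current_time - processing
= 8 - 2 - 4
= 2


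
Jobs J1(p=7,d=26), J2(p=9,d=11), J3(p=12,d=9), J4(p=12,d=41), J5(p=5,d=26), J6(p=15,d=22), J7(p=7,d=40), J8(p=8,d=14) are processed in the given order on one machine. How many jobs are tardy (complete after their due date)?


Completion vs due date:
  J1: C=7, d=26 → on time
  J2: C=16, d=11 → TARDY
  J3: C=28, d=9 → TARDY
  J4: C=40, d=41 → on time
  J5: C=45, d=26 → TARDY
  J6: C=60, d=22 → TARDY
  J7: C=67, d=40 → TARDY
  J8: C=75, d=14 → TARDY
Tardy jobs: J2, J3, J5, J6, J7, J8
Count = 6


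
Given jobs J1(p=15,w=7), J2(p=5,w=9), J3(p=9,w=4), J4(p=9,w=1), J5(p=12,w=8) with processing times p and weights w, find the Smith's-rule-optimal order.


WSPT (Smith's rule): sort by p/w ascending
  J2: p/w = 5/9 = 0.556
  J5: p/w = 12/8 = 1.500
  J1: p/w = 15/7 = 2.143
  J3: p/w = 9/4 = 2.250
  J4: p/w = 9/1 = 9.000
Order: J2 → J5 → J1 → J3 → J4


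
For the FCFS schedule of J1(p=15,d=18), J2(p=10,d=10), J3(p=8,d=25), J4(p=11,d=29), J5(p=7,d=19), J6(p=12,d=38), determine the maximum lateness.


Lateness per job (L = C - d):
  J1: C=15, d=18, L=-3
  J2: C=25, d=10, L=15
  J3: C=33, d=25, L=8
  J4: C=44, d=29, L=15
  J5: C=51, d=19, L=32
  J6: C=63, d=38, L=25
Lmax = max(-3, 15, 8, 15, 32, 25)
= 32


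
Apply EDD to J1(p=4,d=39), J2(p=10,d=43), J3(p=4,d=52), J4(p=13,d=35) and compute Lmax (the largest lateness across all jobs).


EDD order: J4 → J1 → J2 → J3
Completion and lateness:
  J4: C=13, d=35, L=13-35=-22
  J1: C=17, d=39, L=17-39=-22
  J2: C=27, d=43, L=27-43=-16
  J3: C=31, d=52, L=31-52=-21
Lmax = max(-22, -22, -16, -21)
= -16


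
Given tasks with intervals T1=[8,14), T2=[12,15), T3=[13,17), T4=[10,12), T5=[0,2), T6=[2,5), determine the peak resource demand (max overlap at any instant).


Check each time point for overlaps:
  t=13: 3 tasks active (T1, T2, T3)
Max concurrent = 3


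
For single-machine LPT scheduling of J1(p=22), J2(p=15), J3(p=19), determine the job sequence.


LPT: sort by longest processing time first
  J1: p=22
  J3: p=19
  J2: p=15
Order: J1 → J3 → J2


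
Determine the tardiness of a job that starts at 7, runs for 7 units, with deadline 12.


Completion = start + processing = 7 + 7 = 14
Tardiness = max(0, C - d) = max(0, 14 - 12)
= max(0, 2)
= 2


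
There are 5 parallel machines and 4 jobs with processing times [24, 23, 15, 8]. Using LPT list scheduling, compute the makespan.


Jobs (LPT sorted): [24, 23, 15, 8]
Machines: 5
  J=24 → Machine 1 (load: 0+24=24)
  J=23 → Machine 2 (load: 0+23=23)
  J=15 → Machine 3 (load: 0+15=15)
  J=8 → Machine 4 (load: 0+8=8)
Machine loads: [24, 23, 15, 8, 0]
Makespan = max = 24 time units


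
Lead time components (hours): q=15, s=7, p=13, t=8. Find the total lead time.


Lead time = queue + setup + processing + transit
= 15 + 7 + 13 + 8
= 43 hours


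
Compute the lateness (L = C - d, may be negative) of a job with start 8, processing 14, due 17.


Completion = 8 + 14 = 22
Lateness = C - d = 22 - 17
= 5


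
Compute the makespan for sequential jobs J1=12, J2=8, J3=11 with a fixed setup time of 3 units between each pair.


Makespan = Σ processing + (n-1) × setup
= (12 + 8 + 11) + (3-1)×3
= 31 + 6
= 37 time units


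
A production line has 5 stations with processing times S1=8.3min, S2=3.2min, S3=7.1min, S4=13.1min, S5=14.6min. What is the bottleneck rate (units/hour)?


Bottleneck = longest station time
Station times: [8.3, 3.2, 7.1, 13.1, 14.6]
Max = 14.6 min
Rate = 60 / 14.6
= 4.11 units/hour (bottleneck: 14.6min)


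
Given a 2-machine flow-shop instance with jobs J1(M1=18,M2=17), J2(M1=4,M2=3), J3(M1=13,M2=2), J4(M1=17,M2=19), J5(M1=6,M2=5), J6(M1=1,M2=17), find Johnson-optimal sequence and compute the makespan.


Johnson's rule:
Group 1 (M1≤M2, sort by M1): ['J6', 'J4']
Group 2 (M1>M2, sort desc M2): ['J1', 'J5', 'J2', 'J3']
Sequence: J6 → J4 → J1 → J5 → J2 → J3
Makespan calculation:
  J6: M1 done=1, M2 done=18
  J4: M1 done=18, M2 done=37
  J1: M1 done=36, M2 done=54
  J5: M1 done=42, M2 done=59
  J2: M1 done=46, M2 done=62
  J3: M1 done=59, M2 done=64
= Sequence: J6 → J4 → J1 → J5 → J2 → J3, Makespan: 64


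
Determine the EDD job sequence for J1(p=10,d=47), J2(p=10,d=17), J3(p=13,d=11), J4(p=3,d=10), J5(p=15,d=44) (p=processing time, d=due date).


EDD: sort by earliest due date
  J4: d=10, p=3
  J3: d=11, p=13
  J2: d=17, p=10
  J5: d=44, p=15
  J1: d=47, p=10
Order: J4 → J3 → J2 → J5 → J1


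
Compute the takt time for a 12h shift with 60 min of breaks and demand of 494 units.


Available = 12×60 - 60 = 660 min
Takt time = 660 / 494
= 1.34 min/unit


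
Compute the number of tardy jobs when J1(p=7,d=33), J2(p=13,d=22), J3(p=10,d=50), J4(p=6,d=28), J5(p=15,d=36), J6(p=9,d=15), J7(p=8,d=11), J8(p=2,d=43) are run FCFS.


Completion vs due date:
  J1: C=7, d=33 → on time
  J2: C=20, d=22 → on time
  J3: C=30, d=50 → on time
  J4: C=36, d=28 → TARDY
  J5: C=51, d=36 → TARDY
  J6: C=60, d=15 → TARDY
  J7: C=68, d=11 → TARDY
  J8: C=70, d=43 → TARDY
Tardy jobs: J4, J5, J6, J7, J8
Count = 5


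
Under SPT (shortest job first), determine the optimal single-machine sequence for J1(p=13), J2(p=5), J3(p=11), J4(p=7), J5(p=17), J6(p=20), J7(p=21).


SPT: sort by shortest processing time
  J2: p=5
  J4: p=7
  J3: p=11
  J1: p=13
  J5: p=17
  J6: p=20
  J7: p=21
Order: J2 → J4 → J3 → J1 → J5 → J6 → J7


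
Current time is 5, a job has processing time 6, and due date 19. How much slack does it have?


Slack = due - current_time - processing
= 19 - 5 - 6
= 8


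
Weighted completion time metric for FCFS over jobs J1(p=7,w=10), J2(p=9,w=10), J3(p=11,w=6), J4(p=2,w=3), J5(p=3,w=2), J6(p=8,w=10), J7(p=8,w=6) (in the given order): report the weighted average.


Completion times:
  J1: C=7, w×C=10×7=70
  J2: C=16, w×C=10×16=160
  J3: C=27, w×C=6×27=162
  J4: C=29, w×C=3×29=87
  J5: C=32, w×C=2×32=64
  J6: C=40, w×C=10×40=400
  J7: C=48, w×C=6×48=288
Sum w×C = 1231
Sum w = 47
Weighted avg = 1231/47
= 26.19


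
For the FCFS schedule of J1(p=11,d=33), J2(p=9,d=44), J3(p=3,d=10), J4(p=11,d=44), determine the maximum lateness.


Lateness per job (L = C - d):
  J1: C=11, d=33, L=-22
  J2: C=20, d=44, L=-24
  J3: C=23, d=10, L=13
  J4: C=34, d=44, L=-10
Lmax = max(-22, -24, 13, -10)
= 13


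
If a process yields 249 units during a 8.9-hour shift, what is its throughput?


Throughput = units / time
= 249 / 8.9
= 28.0 units/hour


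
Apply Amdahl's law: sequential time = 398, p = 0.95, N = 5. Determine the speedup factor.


Amdahl's law: T_p = T × ((1-p) + p/N)
= 398 × ((1-0.95) + 0.95/5)
= 398 × (0.05 + 0.1900)
= 398 × 0.2400
= 95.52
Speedup = 398/95.52
= 4.17×


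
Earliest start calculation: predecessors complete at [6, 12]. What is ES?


ES = max of all predecessor completion times
Predecessors: [6, 12]
ES = max(6, 12)
= 12


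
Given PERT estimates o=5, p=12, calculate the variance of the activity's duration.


σ² = ((p - o) / 6)² = (p - o)² / 36
= (12 - 5)² / 36
= 7² / 36
= 49 / 36
= 1.3611


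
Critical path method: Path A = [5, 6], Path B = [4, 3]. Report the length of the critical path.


Path A: 5 + 6 = 11
Path B: 4 + 3 = 7
Critical path = longest = max(11, 7)
= 11 (Path A)


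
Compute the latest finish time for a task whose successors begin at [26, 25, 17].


LF = min of all successor start times
Successors start at: [26, 25, 17]
LF = min(26, 25, 17)
= 17


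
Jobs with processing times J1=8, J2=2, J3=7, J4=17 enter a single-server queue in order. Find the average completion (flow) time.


Completion times:
  J1: completes at 8
  J2: completes at 10
  J3: completes at 17
  J4: completes at 34
Sum = 69
Average = 69/4
= 17.25


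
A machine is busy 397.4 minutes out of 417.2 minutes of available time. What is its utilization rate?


Utilization = busy / total × 100
= 397.4 / 417.2 × 100
= 95.3%


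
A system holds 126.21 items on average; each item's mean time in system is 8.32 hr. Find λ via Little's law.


Little's law: L = λW → λ = L / W
= 126.21 / 8.32
= 15.17 per hour


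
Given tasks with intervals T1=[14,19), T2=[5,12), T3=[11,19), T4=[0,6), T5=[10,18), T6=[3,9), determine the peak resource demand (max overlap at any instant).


Check each time point for overlaps:
  t=5: 3 tasks active (T2, T4, T6)
Max concurrent = 3


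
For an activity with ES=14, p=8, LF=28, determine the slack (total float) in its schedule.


EF = ES + duration = 14 + 8 = 22
LS = LF - duration = 28 - 8 = 20
Total Float = LF - EF = 28 - 22
(or LS - ES = 20 - 14)
= 6


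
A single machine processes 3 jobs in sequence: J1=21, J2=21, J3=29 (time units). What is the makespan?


Sequential makespan: sum all processing times
= 21 + 21 + 29
= 71 time units


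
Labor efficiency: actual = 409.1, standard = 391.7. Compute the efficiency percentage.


Efficiency = (actual / standard) × 100
= (409.1 / 391.7) × 100
= 104.4%


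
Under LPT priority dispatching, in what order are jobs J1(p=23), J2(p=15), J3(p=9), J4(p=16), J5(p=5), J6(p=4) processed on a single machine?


LPT: sort by longest processing time first
  J1: p=23
  J4: p=16
  J2: p=15
  J3: p=9
  J5: p=5
  J6: p=4
Order: J1 → J4 → J2 → J3 → J5 → J6


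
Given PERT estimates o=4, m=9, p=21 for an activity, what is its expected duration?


te = (o + 4m + p) / 6
= (4 + 4×9 + 21) / 6
= (4 + 36 + 21) / 6
= 61 / 6
= 10.17


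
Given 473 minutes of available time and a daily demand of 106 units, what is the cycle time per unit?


Cycle time = available time / demand
= 473 / 106
= 4.46 min/unit


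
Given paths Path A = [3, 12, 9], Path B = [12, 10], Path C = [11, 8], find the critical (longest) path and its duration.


Path A: 3 + 12 + 9 = 24
Path B: 12 + 10 = 22
Path C: 11 + 8 = 19
Critical path = longest = max(24, 22, 19)
= 24 (Path A)


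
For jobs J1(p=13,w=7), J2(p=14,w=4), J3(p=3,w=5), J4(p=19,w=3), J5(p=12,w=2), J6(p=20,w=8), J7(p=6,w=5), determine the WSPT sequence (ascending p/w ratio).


WSPT (Smith's rule): sort by p/w ascending
  J3: p/w = 3/5 = 0.600
  J7: p/w = 6/5 = 1.200
  J1: p/w = 13/7 = 1.857
  J6: p/w = 20/8 = 2.500
  J2: p/w = 14/4 = 3.500
  J5: p/w = 12/2 = 6.000
  J4: p/w = 19/3 = 6.333
Order: J3 → J7 → J1 → J6 → J2 → J5 → J4


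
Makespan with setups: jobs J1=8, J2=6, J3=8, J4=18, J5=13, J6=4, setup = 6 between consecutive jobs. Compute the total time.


Makespan = Σ processing + (n-1) × setup
= (8 + 6 + 8 + 18 + 13 + 4) + (6-1)×6
= 57 + 30
= 87 time units


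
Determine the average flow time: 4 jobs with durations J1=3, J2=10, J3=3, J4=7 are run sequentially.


Completion times:
  J1: completes at 3
  J2: completes at 13
  J3: completes at 16
  J4: completes at 23
Sum = 55
Average = 55/4
= 13.75


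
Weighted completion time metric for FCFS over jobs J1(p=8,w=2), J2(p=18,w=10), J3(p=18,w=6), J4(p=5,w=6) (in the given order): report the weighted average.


Completion times:
  J1: C=8, w×C=2×8=16
  J2: C=26, w×C=10×26=260
  J3: C=44, w×C=6×44=264
  J4: C=49, w×C=6×49=294
Sum w×C = 834
Sum w = 24
Weighted avg = 834/24
= 34.75


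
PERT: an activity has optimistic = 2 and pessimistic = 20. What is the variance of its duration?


σ² = ((p - o) / 6)² = (p - o)² / 36
= (20 - 2)² / 36
= 18² / 36
= 324 / 36
= 9.0000


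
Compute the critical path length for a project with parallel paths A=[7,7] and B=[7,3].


Path A: 7 + 7 = 14
Path B: 7 + 3 = 10
Critical path = longest = max(14, 10)
= 14 (Path A)


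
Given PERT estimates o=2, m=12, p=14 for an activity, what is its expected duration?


te = (o + 4m + p) / 6
= (2 + 4×12 + 14) / 6
= (2 + 48 + 14) / 6
= 64 / 6
= 10.67


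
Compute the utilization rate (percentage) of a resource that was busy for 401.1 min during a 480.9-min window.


Utilization = busy / total × 100
= 401.1 / 480.9 × 100
= 83.4%


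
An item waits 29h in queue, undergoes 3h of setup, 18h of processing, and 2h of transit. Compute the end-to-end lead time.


Lead time = queue + setup + processing + transit
= 29 + 3 + 18 + 2
= 52 hours


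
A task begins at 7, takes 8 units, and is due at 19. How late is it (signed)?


Completion = 7 + 8 = 15
Lateness = C - d = 15 - 19
= -4


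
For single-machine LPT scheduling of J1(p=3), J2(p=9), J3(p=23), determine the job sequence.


LPT: sort by longest processing time first
  J3: p=23
  J2: p=9
  J1: p=3
Order: J3 → J2 → J1


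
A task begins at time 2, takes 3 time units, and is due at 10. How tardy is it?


Completion = start + processing = 2 + 3 = 5
Tardiness = max(0, C - d) = max(0, 5 - 10)
= max(0, -5)
= 0


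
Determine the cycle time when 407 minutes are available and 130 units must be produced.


Cycle time = available time / demand
= 407 / 130
= 3.13 min/unit


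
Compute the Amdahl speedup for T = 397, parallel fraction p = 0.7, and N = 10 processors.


Amdahl's law: T_p = T × ((1-p) + p/N)
= 397 × ((1-0.7) + 0.7/10)
= 397 × (0.30 + 0.0700)
= 397 × 0.3700
= 146.89
Speedup = 397/146.89
= 2.70×


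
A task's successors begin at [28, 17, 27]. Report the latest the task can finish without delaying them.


LF = min of all successor start times
Successors start at: [28, 17, 27]
LF = min(28, 17, 27)
= 17


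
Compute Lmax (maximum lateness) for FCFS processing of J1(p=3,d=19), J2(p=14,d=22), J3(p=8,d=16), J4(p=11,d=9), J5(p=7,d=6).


Lateness per job (L = C - d):
  J1: C=3, d=19, L=-16
  J2: C=17, d=22, L=-5
  J3: C=25, d=16, L=9
  J4: C=36, d=9, L=27
  J5: C=43, d=6, L=37
Lmax = max(-16, -5, 9, 27, 37)
= 37


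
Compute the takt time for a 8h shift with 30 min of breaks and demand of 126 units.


Available = 8×60 - 30 = 450 min
Takt time = 450 / 126
= 3.57 min/unit


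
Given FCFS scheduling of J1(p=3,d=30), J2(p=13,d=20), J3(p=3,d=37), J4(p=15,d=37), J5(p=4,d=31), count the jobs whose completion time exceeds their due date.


Completion vs due date:
  J1: C=3, d=30 → on time
  J2: C=16, d=20 → on time
  J3: C=19, d=37 → on time
  J4: C=34, d=37 → on time
  J5: C=38, d=31 → TARDY
Tardy jobs: J5
Count = 1


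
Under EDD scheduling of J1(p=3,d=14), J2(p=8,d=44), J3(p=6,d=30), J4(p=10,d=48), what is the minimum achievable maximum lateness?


EDD order: J1 → J3 → J2 → J4
Completion and lateness:
  J1: C=3, d=14, L=3-14=-11
  J3: C=9, d=30, L=9-30=-21
  J2: C=17, d=44, L=17-44=-27
  J4: C=27, d=48, L=27-48=-21
Lmax = max(-11, -21, -27, -21)
= -11


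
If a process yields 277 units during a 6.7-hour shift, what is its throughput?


Throughput = units / time
= 277 / 6.7
= 41.3 units/hour


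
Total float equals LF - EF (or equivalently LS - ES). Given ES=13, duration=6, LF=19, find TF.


EF = ES + duration = 13 + 6 = 19
LS = LF - duration = 19 - 6 = 13
Total Float = LF - EF = 19 - 19
(or LS - ES = 13 - 13)
= 0


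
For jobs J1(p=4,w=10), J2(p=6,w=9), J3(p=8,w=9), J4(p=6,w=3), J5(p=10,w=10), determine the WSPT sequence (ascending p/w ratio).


WSPT (Smith's rule): sort by p/w ascending
  J1: p/w = 4/10 = 0.400
  J2: p/w = 6/9 = 0.667
  J3: p/w = 8/9 = 0.889
  J5: p/w = 10/10 = 1.000
  J4: p/w = 6/3 = 2.000
Order: J1 → J2 → J3 → J5 → J4


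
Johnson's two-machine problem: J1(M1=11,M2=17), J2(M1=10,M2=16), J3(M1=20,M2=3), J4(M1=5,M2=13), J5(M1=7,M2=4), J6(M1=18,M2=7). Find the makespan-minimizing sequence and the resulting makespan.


Johnson's rule:
Group 1 (M1≤M2, sort by M1): ['J4', 'J2', 'J1']
Group 2 (M1>M2, sort desc M2): ['J6', 'J5', 'J3']
Sequence: J4 → J2 → J1 → J6 → J5 → J3
Makespan calculation:
  J4: M1 done=5, M2 done=18
  J2: M1 done=15, M2 done=34
  J1: M1 done=26, M2 done=51
  J6: M1 done=44, M2 done=58
  J5: M1 done=51, M2 done=62
  J3: M1 done=71, M2 done=74
= Sequence: J4 → J2 → J1 → J6 → J5 → J3, Makespan: 74


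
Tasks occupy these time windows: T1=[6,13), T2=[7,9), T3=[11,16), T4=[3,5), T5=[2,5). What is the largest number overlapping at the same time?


Check each time point for overlaps:
  t=3: 2 tasks active (T4, T5)
Max concurrent = 2


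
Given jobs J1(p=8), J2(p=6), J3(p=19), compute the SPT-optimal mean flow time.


SPT order: J2 → J1 → J3
Completion times:
  J2: C=6
  J1: C=14
  J3: C=33
Sum = 53, n = 3
Mean flow = 53/3
= 17.67


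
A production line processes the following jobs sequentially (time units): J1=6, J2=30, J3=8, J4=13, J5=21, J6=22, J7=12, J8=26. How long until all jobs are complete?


Sequential makespan: sum all processing times
= 6 + 30 + 8 + 13 + 21 + 22 + 12 + 26
= 138 time units


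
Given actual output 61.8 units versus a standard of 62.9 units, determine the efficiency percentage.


Efficiency = (actual / standard) × 100
= (61.8 / 62.9) × 100
= 98.3%


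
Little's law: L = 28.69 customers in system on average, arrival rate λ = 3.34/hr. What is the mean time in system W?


Little's law: L = λW → W = L / λ
= 28.69 / 3.34
= 8.59 hours


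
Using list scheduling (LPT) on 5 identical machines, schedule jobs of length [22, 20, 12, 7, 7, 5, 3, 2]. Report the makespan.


Jobs (LPT sorted): [22, 20, 12, 7, 7, 5, 3, 2]
Machines: 5
  J=22 → Machine 1 (load: 0+22=22)
  J=20 → Machine 2 (load: 0+20=20)
  J=12 → Machine 3 (load: 0+12=12)
  J=7 → Machine 4 (load: 0+7=7)
  J=7 → Machine 5 (load: 0+7=7)
  J=5 → Machine 4 (load: 7+5=12)
  J=3 → Machine 5 (load: 7+3=10)
  J=2 → Machine 5 (load: 10+2=12)
Machine loads: [22, 20, 12, 12, 12]
Makespan = max = 22 time units


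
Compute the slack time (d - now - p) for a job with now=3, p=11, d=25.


Slack = due - current_time - processing
= 25 - 3 - 11
= 11


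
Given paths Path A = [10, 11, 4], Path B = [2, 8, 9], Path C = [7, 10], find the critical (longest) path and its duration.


Path A: 10 + 11 + 4 = 25
Path B: 2 + 8 + 9 = 19
Path C: 7 + 10 = 17
Critical path = longest = max(25, 19, 17)
= 25 (Path A)


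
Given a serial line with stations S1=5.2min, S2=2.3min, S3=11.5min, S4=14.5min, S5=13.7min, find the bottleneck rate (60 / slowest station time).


Bottleneck = longest station time
Station times: [5.2, 2.3, 11.5, 14.5, 13.7]
Max = 14.5 min
Rate = 60 / 14.5
= 4.14 units/hour (bottleneck: 14.5min)


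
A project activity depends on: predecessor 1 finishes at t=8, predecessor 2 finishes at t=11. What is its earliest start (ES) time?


ES = max of all predecessor completion times
Predecessors: [8, 11]
ES = max(8, 11)
= 11


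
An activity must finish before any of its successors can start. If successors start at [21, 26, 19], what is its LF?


LF = min of all successor start times
Successors start at: [21, 26, 19]
LF = min(21, 26, 19)
= 19


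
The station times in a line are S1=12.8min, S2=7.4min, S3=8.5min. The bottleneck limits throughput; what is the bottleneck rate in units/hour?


Bottleneck = longest station time
Station times: [12.8, 7.4, 8.5]
Max = 12.8 min
Rate = 60 / 12.8
= 4.69 units/hour (bottleneck: 12.8min)


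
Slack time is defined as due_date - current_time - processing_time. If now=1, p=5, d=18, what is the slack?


Slack = due - current_time - processing
= 18 - 1 - 5
= 12


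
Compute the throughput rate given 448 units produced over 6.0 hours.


Throughput = units / time
= 448 / 6.0
= 74.7 units/hour


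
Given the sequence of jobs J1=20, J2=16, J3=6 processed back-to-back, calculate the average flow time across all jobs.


Completion times:
  J1: completes at 20
  J2: completes at 36
  J3: completes at 42
Sum = 98
Average = 98/3
= 32.67


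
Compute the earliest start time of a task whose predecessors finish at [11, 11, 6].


ES = max of all predecessor completion times
Predecessors: [11, 11, 6]
ES = max(11, 11, 6)
= 11


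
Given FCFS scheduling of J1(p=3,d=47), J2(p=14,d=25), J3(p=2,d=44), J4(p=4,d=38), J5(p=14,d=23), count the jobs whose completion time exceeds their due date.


Completion vs due date:
  J1: C=3, d=47 → on time
  J2: C=17, d=25 → on time
  J3: C=19, d=44 → on time
  J4: C=23, d=38 → on time
  J5: C=37, d=23 → TARDY
Tardy jobs: J5
Count = 1


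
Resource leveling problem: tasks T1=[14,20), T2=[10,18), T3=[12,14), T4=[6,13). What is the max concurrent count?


Check each time point for overlaps:
  t=12: 3 tasks active (T2, T3, T4)
Max concurrent = 3


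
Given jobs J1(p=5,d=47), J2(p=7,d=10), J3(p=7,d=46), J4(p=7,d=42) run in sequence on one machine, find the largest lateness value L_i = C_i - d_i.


Lateness per job (L = C - d):
  J1: C=5, d=47, L=-42
  J2: C=12, d=10, L=2
  J3: C=19, d=46, L=-27
  J4: C=26, d=42, L=-16
Lmax = max(-42, 2, -27, -16)
= 2


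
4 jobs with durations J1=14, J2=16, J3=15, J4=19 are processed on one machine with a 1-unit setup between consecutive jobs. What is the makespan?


Makespan = Σ processing + (n-1) × setup
= (14 + 16 + 15 + 19) + (4-1)×1
= 64 + 3
= 67 time units


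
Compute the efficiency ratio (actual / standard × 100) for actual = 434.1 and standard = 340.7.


Efficiency = (actual / standard) × 100
= (434.1 / 340.7) × 100
= 127.4%


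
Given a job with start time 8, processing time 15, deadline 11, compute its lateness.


Completion = 8 + 15 = 23
Lateness = C - d = 23 - 11
= 12


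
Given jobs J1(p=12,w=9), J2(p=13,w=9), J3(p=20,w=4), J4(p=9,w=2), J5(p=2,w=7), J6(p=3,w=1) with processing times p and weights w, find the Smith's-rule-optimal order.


WSPT (Smith's rule): sort by p/w ascending
  J5: p/w = 2/7 = 0.286
  J1: p/w = 12/9 = 1.333
  J2: p/w = 13/9 = 1.444
  J6: p/w = 3/1 = 3.000
  J4: p/w = 9/2 = 4.500
  J3: p/w = 20/4 = 5.000
Order: J5 → J1 → J2 → J6 → J4 → J3


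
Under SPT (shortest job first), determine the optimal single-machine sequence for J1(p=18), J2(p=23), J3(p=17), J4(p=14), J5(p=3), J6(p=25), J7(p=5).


SPT: sort by shortest processing time
  J5: p=3
  J7: p=5
  J4: p=14
  J3: p=17
  J1: p=18
  J2: p=23
  J6: p=25
Order: J5 → J7 → J4 → J3 → J1 → J2 → J6


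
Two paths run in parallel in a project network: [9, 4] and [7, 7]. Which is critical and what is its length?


Path A: 9 + 4 = 13
Path B: 7 + 7 = 14
Critical path = longest = max(13, 14)
= 14 (Path B)


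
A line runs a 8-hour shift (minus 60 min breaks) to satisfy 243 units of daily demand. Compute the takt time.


Available = 8×60 - 60 = 420 min
Takt time = 420 / 243
= 1.73 min/unit


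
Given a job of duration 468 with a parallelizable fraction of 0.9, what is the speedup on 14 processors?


Amdahl's law: T_p = T × ((1-p) + p/N)
= 468 × ((1-0.9) + 0.9/14)
= 468 × (0.10 + 0.0643)
= 468 × 0.1643
= 76.89
Speedup = 468/76.89
= 6.09×


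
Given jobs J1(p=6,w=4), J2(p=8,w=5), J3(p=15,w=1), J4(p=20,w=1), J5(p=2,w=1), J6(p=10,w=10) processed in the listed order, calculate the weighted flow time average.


Completion times:
  J1: C=6, w×C=4×6=24
  J2: C=14, w×C=5×14=70
  J3: C=29, w×C=1×29=29
  J4: C=49, w×C=1×49=49
  J5: C=51, w×C=1×51=51
  J6: C=61, w×C=10×61=610
Sum w×C = 833
Sum w = 22
Weighted avg = 833/22
= 37.86


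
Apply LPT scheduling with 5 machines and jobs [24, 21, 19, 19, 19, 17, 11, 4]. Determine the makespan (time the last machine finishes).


Jobs (LPT sorted): [24, 21, 19, 19, 19, 17, 11, 4]
Machines: 5
  J=24 → Machine 1 (load: 0+24=24)
  J=21 → Machine 2 (load: 0+21=21)
  J=19 → Machine 3 (load: 0+19=19)
  J=19 → Machine 4 (load: 0+19=19)
  J=19 → Machine 5 (load: 0+19=19)
  J=17 → Machine 3 (load: 19+17=36)
  J=11 → Machine 4 (load: 19+11=30)
  J=4 → Machine 5 (load: 19+4=23)
Machine loads: [24, 21, 36, 30, 23]
Makespan = max = 36 time units
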